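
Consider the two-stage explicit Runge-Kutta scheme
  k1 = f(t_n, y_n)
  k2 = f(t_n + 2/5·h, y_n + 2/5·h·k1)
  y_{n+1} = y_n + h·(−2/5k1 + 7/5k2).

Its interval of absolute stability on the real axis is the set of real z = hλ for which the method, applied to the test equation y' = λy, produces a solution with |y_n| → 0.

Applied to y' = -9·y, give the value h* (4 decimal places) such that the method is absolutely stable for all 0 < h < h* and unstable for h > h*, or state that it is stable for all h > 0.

With y'=λy (z=hλ):
  k1=λy_n ⇒ h·k1=z·y_n;  k2=λ(1+2/5z)y_n ⇒ h·k2=z(1+2/5z)y_n
  y_{n+1}/y_n = 1 − 2/5z + 7/5z(1+2/5z) = 1 + z + 14/25z²
  ⇒ R(z) = 1 + z + 14/25z².

Boundary: |R(x)|=1, x<0.
x=-0.84: |R|=0.5551
R=1: x+14/25x²=0 ⇒ x=−25/14=-1.7857; min R=1−1/(4·14/25)=0.5536>−1
Confirm numerically:
  x=-1.709: |R|=0.92658 <1
  x=-1.382: |R|=0.68756 <1
  x=-0.819: |R|=0.55663 <1
  x=-2.117: |R|=1.39275 >1
  x=-2.008: |R|=1.24996 >1
  x=-1.951: |R|=1.18058 >1
Stable set (-1.7857, 0).

(-1.7857,0); λ=-9 ⇒ h* = (25/14)/9 = 0.1984.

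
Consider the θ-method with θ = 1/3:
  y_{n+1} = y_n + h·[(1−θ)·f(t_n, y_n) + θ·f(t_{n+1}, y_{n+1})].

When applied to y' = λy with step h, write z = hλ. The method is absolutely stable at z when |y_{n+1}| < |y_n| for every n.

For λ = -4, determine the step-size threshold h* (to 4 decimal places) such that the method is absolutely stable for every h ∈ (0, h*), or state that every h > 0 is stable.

(-6.0000,0); λ=-4 ⇒ h* = (6)/4 = 1.5000.

Test eqn y'=λy, z=hλ:
  y_{n+1} = y_n + z·[2/3·y_n + 1/3·y_{n+1}] ⇒ (1 − 1/3z)y_{n+1} = (1 + 2/3z)y_n
  Hence R(z) = (1 + 2/3z)/(1 − 1/3z).

Need |R(x)|<1, x<0.
x=-0.45: |R|=0.6087
R=−1: 1+2/3x = −1+1/3x ⇒ -1/3x=2 ⇒ x=2/(-1/3)=-6.0000
Confirm numerically:
  x=-5.269: |R|=0.91160 <1
  x=-4.919: |R|=0.86349 <1
  x=-4.727: |R|=0.83525 <1
  x=-6.512: |R|=1.05383 >1
  x=-6.271: |R|=1.02923 >1
  x=-6.228: |R|=1.02471 >1
Interval (-6.0000, 0).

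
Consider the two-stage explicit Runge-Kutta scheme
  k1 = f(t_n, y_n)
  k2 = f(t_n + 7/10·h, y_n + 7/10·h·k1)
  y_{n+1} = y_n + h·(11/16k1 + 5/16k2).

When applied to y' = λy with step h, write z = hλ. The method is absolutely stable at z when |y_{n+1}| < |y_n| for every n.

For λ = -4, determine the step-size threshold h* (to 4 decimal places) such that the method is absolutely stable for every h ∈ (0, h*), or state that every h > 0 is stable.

(-4.5714,0); λ=-4 ⇒ h* = (32/7)/4 = 1.1429.

On y'=λy, z=hλ:
  k1=λy_n ⇒ h·k1=z·y_n;  k2=λ(1+7/10z)y_n ⇒ h·k2=z(1+7/10z)y_n
  y_{n+1}/y_n = 1 + 11/16z + 5/16z(1+7/10z) = 1 + z + 7/32z²
  Hence R(z) = 1 + z + 7/32z².

Find x<0 with |R(x)|<1.
x=-1.16: |R|=0.1343
R=1: x+7/32x²=0 ⇒ x=−32/7=-4.5714; min R=1−1/(4·7/32)=-0.1429>−1
Confirm numerically:
  x=-4.120: |R|=0.59315 <1
  x=-2.462: |R|=0.13606 <1
  x=-2.157: |R|=0.13923 <1
  x=-4.974: |R|=1.43802 >1
  x=-4.816: |R|=1.25766 >1
  x=-4.746: |R|=1.18124 >1
So |R|<1 on (-4.5714, 0).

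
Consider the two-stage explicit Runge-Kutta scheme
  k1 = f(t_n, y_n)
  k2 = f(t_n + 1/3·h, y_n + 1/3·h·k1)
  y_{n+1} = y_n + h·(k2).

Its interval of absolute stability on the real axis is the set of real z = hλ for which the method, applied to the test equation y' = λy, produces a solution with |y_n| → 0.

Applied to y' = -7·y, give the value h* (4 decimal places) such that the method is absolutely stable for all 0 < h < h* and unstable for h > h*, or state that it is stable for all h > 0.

(-3.0000,0); λ=-7 ⇒ h* = (3)/7 = 0.4286.

On y'=λy, z=hλ:
  k1=λy_n ⇒ h·k1=z·y_n;  k2=λ(1+1/3z)y_n ⇒ h·k2=z(1+1/3z)y_n
  y_{n+1}/y_n = 1 + z(1+1/3z) = 1 + z + 1/3z²
  R(z) = 1 + z + 1/3z².

Need |R(x)|<1, x<0.
x=-0.38: |R|=0.6681
R=1: x+1/3x²=0 ⇒ x=−3=-3.0000; min R=1−1/(4·1/3)=0.2500>−1
Confirm numerically:
  x=-2.137: |R|=0.38526 <1
  x=-1.903: |R|=0.30414 <1
  x=-1.270: |R|=0.26763 <1
  x=-3.518: |R|=1.60744 >1
  x=-3.472: |R|=1.54626 >1
Interval (-3.0000, 0).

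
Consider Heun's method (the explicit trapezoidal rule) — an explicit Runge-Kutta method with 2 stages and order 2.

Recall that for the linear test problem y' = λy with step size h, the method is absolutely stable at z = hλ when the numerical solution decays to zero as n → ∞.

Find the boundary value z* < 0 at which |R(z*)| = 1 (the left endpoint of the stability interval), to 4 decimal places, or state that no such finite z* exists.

With y'=λy (z=hλ):
  order 2, 2-stage ⇒ R(z)=1+z+z^2/2
  (e.g. R(-1.71)=0.75205, |R|=0.75205)

Boundary: |R(x)|=1, x<0.
x=-1.71: |R|=0.7520
|R(-1.76)|=0.7888 |R(-1.16)|=0.5128 |R(-1.15)|=0.5112
Bisect:
  x_lo=-2.3158 |R|=1.3657  x_hi=-0.2067 |R|=0.8147
  mid=-1.26125 |R|=0.53413 →hi
  mid=-1.78852 |R|=0.81089 →hi
  mid=-2.05216 |R|=1.05352 →lo
  mid=-1.92034 |R|=0.92352 →hi
  mid=-1.98625 |R|=0.98635 →hi
  mid=-2.01921 |R|=1.01939 →lo
  mid=-2.00273 |R|=1.00273 →lo
  mid=-1.99449 |R|=0.99451 →hi
  ...
  [-2.00003,-1.99990] ⇒ x*=-2.0000
Interval (-2.0000, 0).

z* = -2.0000.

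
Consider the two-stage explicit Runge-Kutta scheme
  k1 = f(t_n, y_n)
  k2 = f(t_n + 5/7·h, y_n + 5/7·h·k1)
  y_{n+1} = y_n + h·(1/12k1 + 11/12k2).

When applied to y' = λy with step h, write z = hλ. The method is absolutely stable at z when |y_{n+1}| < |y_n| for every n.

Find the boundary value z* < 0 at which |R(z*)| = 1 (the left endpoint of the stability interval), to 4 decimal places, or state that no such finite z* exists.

With y'=λy (z=hλ):
  k1=λy_n ⇒ h·k1=z·y_n;  k2=λ(1+5/7z)y_n ⇒ h·k2=z(1+5/7z)y_n
  y_{n+1}/y_n = 1 + 1/12z + 11/12z(1+5/7z) = 1 + z + 55/84z²
  R(z) = 1 + z + 55/84z².

Solve |R(x)|<1 on ℝ⁻.
x=-1.34: |R|=0.8357
R=1: x+55/84x²=0 ⇒ x=−84/55=-1.5273; min R=1−1/(4·55/84)=0.6182>−1
Confirm numerically:
  x=-1.276: |R|=0.79007 <1
  x=-1.185: |R|=0.73443 <1
  x=-0.733: |R|=0.61880 <1
  x=-0.614: |R|=0.63284 <1
  x=-2.018: |R|=1.64840 >1
  x=-1.923: |R|=1.49826 >1
Stable set (-1.5273, 0).

left endpoint -1.5273.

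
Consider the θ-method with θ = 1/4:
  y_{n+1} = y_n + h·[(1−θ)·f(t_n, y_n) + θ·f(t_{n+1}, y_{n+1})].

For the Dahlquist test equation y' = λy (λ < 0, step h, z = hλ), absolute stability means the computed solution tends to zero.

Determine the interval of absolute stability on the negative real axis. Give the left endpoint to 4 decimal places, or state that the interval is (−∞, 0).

z∈(-4.0000,0).

On y'=λy, z=hλ:
  y_{n+1} = y_n + z·[3/4·y_n + 1/4·y_{n+1}] ⇒ (1 − 1/4z)y_{n+1} = (1 + 3/4z)y_n
  so R(z) = (1 + 3/4z)/(1 − 1/4z).

Need |R(x)|<1, x<0.
x=-0.58: |R|=0.4934
R=−1: 1+3/4x = −1+1/4x ⇒ -1/2x=2 ⇒ x=2/(-1/2)=-4.0000
Confirm numerically:
  x=-3.026: |R|=0.72274 <1
  x=-2.155: |R|=0.40049 <1
  x=-1.933: |R|=0.30322 <1
  x=-4.377: |R|=1.09001 >1
  x=-4.053: |R|=1.01316 >1
Interval (-4.0000, 0).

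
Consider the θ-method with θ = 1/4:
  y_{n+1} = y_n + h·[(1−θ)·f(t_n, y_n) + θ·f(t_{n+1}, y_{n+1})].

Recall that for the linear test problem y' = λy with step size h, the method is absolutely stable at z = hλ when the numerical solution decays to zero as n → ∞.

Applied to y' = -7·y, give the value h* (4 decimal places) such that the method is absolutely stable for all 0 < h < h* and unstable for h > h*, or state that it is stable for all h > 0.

(-4.0000,0); λ=-7 ⇒ h* = (4)/7 = 0.5714.

Set f=λy, z=hλ:
  y_{n+1} = y_n + z·[3/4·y_n + 1/4·y_{n+1}] ⇒ (1 − 1/4z)y_{n+1} = (1 + 3/4z)y_n
  so R(z) = (1 + 3/4z)/(1 − 1/4z).

Boundary: |R(x)|=1, x<0.
x=-0.42: |R|=0.6199
R=−1: 1+3/4x = −1+1/4x ⇒ -1/2x=2 ⇒ x=2/(-1/2)=-4.0000
Confirm numerically:
  x=-3.736: |R|=0.93175 <1
  x=-3.560: |R|=0.88360 <1
  x=-1.725: |R|=0.20524 <1
  x=-4.504: |R|=1.11853 >1
  x=-4.503: |R|=1.11831 >1
  x=-4.414: |R|=1.09841 >1
Interval (-4.0000, 0).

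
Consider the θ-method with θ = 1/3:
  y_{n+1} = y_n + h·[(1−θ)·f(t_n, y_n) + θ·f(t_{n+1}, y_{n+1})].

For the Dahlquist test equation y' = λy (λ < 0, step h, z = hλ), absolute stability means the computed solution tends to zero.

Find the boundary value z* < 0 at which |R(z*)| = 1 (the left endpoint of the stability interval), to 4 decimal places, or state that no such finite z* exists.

left endpoint -6.0000.

Test eqn y'=λy, z=hλ:
  y_{n+1} = y_n + z·[2/3·y_n + 1/3·y_{n+1}] ⇒ (1 − 1/3z)y_{n+1} = (1 + 2/3z)y_n
  ⇒ R(z) = (1 + 2/3z)/(1 − 1/3z).

Solve |R(x)|<1 on ℝ⁻.
x=-0.69: |R|=0.4390
R=−1: 1+2/3x = −1+1/3x ⇒ -1/3x=2 ⇒ x=2/(-1/3)=-6.0000
Confirm numerically:
  x=-5.880: |R|=0.98649 <1
  x=-3.593: |R|=0.63492 <1
  x=-3.333: |R|=0.57887 <1
  x=-2.810: |R|=0.45095 <1
  x=-6.326: |R|=1.03496 >1
  x=-6.096: |R|=1.01055 >1
Stable set (-6.0000, 0).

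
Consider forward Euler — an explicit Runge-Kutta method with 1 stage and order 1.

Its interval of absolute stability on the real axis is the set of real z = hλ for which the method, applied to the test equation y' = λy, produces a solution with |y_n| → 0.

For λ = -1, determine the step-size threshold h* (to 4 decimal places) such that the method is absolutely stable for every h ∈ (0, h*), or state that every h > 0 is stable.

(-2.0000,0); λ=-1 ⇒ h* = 2.0000.

Test eqn y'=λy, z=hλ:
  order 1, 1-stage ⇒ R(z)=1+z
  (e.g. R(-1.12)=-0.12000, |R|=0.12000)

Boundary: |R(x)|=1, x<0.
x=-1.12: |R|=0.1200
|R(-2.18)|=1.1800 |R(-2.14)|=1.1400 |R(-2.12)|=1.1200
Bisect:
  x_lo=-2.3200 |R|=1.3200  x_hi=-0.2321 |R|=0.7679
  mid=-1.27605 |R|=0.27605 →hi
  mid=-1.79802 |R|=0.79802 →hi
  mid=-2.05900 |R|=1.05900 →lo
  mid=-1.92851 |R|=0.92851 →hi
  mid=-1.99376 |R|=0.99376 →hi
  mid=-2.02638 |R|=1.02638 →lo
  mid=-2.01007 |R|=1.01007 →lo
  mid=-2.00191 |R|=1.00191 →lo
  ...
  [-2.00000,-1.99987] ⇒ x*=-2.0000
Interval (-2.0000, 0).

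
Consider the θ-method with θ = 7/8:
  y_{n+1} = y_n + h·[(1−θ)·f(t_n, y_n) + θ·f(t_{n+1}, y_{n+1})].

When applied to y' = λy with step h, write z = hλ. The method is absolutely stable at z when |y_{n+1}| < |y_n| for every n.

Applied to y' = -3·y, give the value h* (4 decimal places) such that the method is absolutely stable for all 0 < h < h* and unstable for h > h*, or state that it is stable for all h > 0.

unbounded; (−∞, 0). Any h>0 works for λ=-3.

Test eqn y'=λy, z=hλ:
  y_{n+1} = y_n + z·[1/8·y_n + 7/8·y_{n+1}] ⇒ (1 − 7/8z)y_{n+1} = (1 + 1/8z)y_n
  R(z) = (1 + 1/8z)/(1 − 7/8z).

Find x<0 with |R(x)|<1.
x=-0.37: |R|=0.7205
x=-2: |R|=0.2727
x=-10: |R|=0.0256
x=-100: |R|=0.1299
θ=7/8≥1/2 ⇒ |1+1/8x|<|1−7/8x| ∀x<0 ⇒ interval (−∞,0).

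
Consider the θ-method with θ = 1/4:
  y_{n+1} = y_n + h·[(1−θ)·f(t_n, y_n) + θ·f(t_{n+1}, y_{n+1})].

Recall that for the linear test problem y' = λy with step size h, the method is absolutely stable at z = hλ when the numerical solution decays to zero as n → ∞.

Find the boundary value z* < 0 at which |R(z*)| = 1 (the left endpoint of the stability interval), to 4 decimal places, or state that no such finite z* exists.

z* = -4.0000.

Test eqn y'=λy, z=hλ:
  y_{n+1} = y_n + z·[3/4·y_n + 1/4·y_{n+1}] ⇒ (1 − 1/4z)y_{n+1} = (1 + 3/4z)y_n
  R(z) = (1 + 3/4z)/(1 − 1/4z).

Boundary: |R(x)|=1, x<0.
x=-1.66: |R|=0.1731
R=−1: 1+3/4x = −1+1/4x ⇒ -1/2x=2 ⇒ x=2/(-1/2)=-4.0000
Confirm numerically:
  x=-3.471: |R|=0.85839 <1
  x=-2.263: |R|=0.44531 <1
  x=-1.793: |R|=0.23805 <1
  x=-4.152: |R|=1.03729 >1
  x=-4.049: |R|=1.01218 >1
Stable set (-4.0000, 0).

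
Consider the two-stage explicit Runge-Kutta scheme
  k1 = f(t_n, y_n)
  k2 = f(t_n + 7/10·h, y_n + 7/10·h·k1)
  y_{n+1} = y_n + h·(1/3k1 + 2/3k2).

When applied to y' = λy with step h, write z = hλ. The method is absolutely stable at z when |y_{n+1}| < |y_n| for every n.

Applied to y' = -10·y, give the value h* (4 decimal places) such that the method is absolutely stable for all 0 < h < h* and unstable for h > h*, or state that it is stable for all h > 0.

Set f=λy, z=hλ:
  k1=λy_n ⇒ h·k1=z·y_n;  k2=λ(1+7/10z)y_n ⇒ h·k2=z(1+7/10z)y_n
  y_{n+1}/y_n = 1 + 1/3z + 2/3z(1+7/10z) = 1 + z + 7/15z²
  Hence R(z) = 1 + z + 7/15z².

Need |R(x)|<1, x<0.
x=-1.35: |R|=0.5005
R=1: x+7/15x²=0 ⇒ x=−15/7=-2.1429; min R=1−1/(4·7/15)=0.4643>−1
Confirm numerically:
  x=-2.065: |R|=0.92497 <1
  x=-1.307: |R|=0.49018 <1
  x=-0.958: |R|=0.47029 <1
  x=-2.717: |R|=1.72797 >1
  x=-2.620: |R|=1.58339 >1
  x=-2.475: |R|=1.38363 >1
So |R|<1 on (-2.1429, 0).

(-2.1429,0); λ=-10 ⇒ h* = (15/7)/10 = 0.2143.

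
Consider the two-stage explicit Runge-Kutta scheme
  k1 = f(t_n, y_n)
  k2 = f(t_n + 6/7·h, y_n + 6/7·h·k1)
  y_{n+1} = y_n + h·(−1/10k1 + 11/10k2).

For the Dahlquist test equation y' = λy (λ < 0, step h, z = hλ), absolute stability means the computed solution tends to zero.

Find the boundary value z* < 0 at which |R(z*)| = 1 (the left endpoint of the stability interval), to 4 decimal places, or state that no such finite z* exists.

Set f=λy, z=hλ:
  k1=λy_n ⇒ h·k1=z·y_n;  k2=λ(1+6/7z)y_n ⇒ h·k2=z(1+6/7z)y_n
  y_{n+1}/y_n = 1 − 1/10z + 11/10z(1+6/7z) = 1 + z + 33/35z²
  so R(z) = 1 + z + 33/35z².

Find x<0 with |R(x)|<1.
x=-1.34: |R|=1.3530
R=1: x+33/35x²=0 ⇒ x=−35/33=-1.0606; min R=1−1/(4·33/35)=0.7348>−1
Confirm numerically:
  x=-0.724: |R|=0.77022 <1
  x=-0.710: |R|=0.76529 <1
  x=-0.609: |R|=0.74069 <1
  x=-0.521: |R|=0.73493 <1
  x=-1.494: |R|=1.61049 >1
  x=-1.432: |R|=1.50145 >1
  x=-1.228: |R|=1.19381 >1
So |R|<1 on (-1.0606, 0).

z* = -1.0606.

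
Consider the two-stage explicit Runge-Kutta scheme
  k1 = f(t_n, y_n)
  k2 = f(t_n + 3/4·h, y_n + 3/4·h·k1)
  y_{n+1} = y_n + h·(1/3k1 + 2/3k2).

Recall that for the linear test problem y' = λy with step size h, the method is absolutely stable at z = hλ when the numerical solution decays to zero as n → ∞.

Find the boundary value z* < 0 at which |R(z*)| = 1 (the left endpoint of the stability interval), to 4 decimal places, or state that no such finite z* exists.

On y'=λy, z=hλ:
  k1=λy_n ⇒ h·k1=z·y_n;  k2=λ(1+3/4z)y_n ⇒ h·k2=z(1+3/4z)y_n
  y_{n+1}/y_n = 1 + 1/3z + 2/3z(1+3/4z) = 1 + z + 1/2z²
  so R(z) = 1 + z + 1/2z².

Find x<0 with |R(x)|<1.
x=-0.89: |R|=0.5061
R=1: x+1/2x²=0 ⇒ x=−2=-2.0000; min R=1−1/(4·1/2)=0.5000>−1
Confirm numerically:
  x=-1.764: |R|=0.79185 <1
  x=-1.339: |R|=0.55746 <1
  x=-1.309: |R|=0.54774 <1
  x=-2.310: |R|=1.35805 >1
  x=-2.304: |R|=1.35021 >1
Interval (-2.0000, 0).

left endpoint -2.0000.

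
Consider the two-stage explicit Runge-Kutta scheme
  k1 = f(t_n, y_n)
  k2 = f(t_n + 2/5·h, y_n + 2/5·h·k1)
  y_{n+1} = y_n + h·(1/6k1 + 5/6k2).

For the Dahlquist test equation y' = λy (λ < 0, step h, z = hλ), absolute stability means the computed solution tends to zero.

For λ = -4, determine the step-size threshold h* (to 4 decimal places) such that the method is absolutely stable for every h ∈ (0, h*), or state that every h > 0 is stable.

On y'=λy, z=hλ:
  k1=λy_n ⇒ h·k1=z·y_n;  k2=λ(1+2/5z)y_n ⇒ h·k2=z(1+2/5z)y_n
  y_{n+1}/y_n = 1 + 1/6z + 5/6z(1+2/5z) = 1 + z + 1/3z²
  so R(z) = 1 + z + 1/3z².

Need |R(x)|<1, x<0.
x=-1.15: |R|=0.2908
R=1: x+1/3x²=0 ⇒ x=−3=-3.0000; min R=1−1/(4·1/3)=0.2500>−1
Confirm numerically:
  x=-1.982: |R|=0.32744 <1
  x=-1.592: |R|=0.25282 <1
  x=-1.425: |R|=0.25187 <1
  x=-1.339: |R|=0.25864 <1
  x=-3.536: |R|=1.63177 >1
  x=-3.217: |R|=1.23270 >1
  x=-3.164: |R|=1.17297 >1
Stable set (-3.0000, 0).

(-3.0000,0); λ=-4 ⇒ h* = (3)/4 = 0.7500.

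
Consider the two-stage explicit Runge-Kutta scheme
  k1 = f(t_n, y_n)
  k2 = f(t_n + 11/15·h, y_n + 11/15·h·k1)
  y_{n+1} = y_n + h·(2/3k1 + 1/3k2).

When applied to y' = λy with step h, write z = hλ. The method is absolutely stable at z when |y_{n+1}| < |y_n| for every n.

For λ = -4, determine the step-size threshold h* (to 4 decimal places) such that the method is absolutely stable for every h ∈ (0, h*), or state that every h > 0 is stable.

Test eqn y'=λy, z=hλ:
  k1=λy_n ⇒ h·k1=z·y_n;  k2=λ(1+11/15z)y_n ⇒ h·k2=z(1+11/15z)y_n
  y_{n+1}/y_n = 1 + 2/3z + 1/3z(1+11/15z) = 1 + z + 11/45z²
  Hence R(z) = 1 + z + 11/45z².

Need |R(x)|<1, x<0.
x=-0.31: |R|=0.7135
R=1: x+11/45x²=0 ⇒ x=−45/11=-4.0909; min R=1−1/(4·11/45)=-0.0227>−1
Confirm numerically:
  x=-2.661: |R|=0.06989 <1
  x=-2.426: |R|=0.01267 <1
  x=-2.391: |R|=0.00646 <1
  x=-4.420: |R|=1.35556 >1
  x=-4.301: |R|=1.22088 >1
  x=-4.258: |R|=1.17392 >1
Stable set (-4.0909, 0).

(-4.0909,0); λ=-4 ⇒ h* = (45/11)/4 = 1.0227.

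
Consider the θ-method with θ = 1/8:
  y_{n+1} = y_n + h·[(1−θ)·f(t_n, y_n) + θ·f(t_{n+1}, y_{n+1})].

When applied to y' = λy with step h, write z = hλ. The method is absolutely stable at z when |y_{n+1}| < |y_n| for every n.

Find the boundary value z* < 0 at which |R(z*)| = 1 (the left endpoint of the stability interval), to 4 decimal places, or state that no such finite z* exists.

With y'=λy (z=hλ):
  y_{n+1} = y_n + z·[7/8·y_n + 1/8·y_{n+1}] ⇒ (1 − 1/8z)y_{n+1} = (1 + 7/8z)y_n
  R(z) = (1 + 7/8z)/(1 − 1/8z).

Boundary: |R(x)|=1, x<0.
x=-0.47: |R|=0.5561
R=−1: 1+7/8x = −1+1/8x ⇒ -3/4x=2 ⇒ x=2/(-3/4)=-2.6667
Confirm numerically:
  x=-2.080: |R|=0.65079 <1
  x=-1.626: |R|=0.35134 <1
  x=-1.287: |R|=0.10865 <1
  x=-2.986: |R|=1.17440 >1
  x=-2.709: |R|=1.02372 >1
So |R|<1 on (-2.6667, 0).

z* = -2.6667.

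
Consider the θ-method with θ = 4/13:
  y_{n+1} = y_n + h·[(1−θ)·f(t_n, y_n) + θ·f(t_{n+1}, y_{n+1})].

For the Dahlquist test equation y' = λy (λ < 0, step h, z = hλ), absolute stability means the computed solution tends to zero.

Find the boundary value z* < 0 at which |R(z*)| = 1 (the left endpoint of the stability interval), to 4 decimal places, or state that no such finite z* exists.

Set f=λy, z=hλ:
  y_{n+1} = y_n + z·[9/13·y_n + 4/13·y_{n+1}] ⇒ (1 − 4/13z)y_{n+1} = (1 + 9/13z)y_n
  R(z) = (1 + 9/13z)/(1 − 4/13z).

Need |R(x)|<1, x<0.
x=-1.41: |R|=0.0166
R=−1: 1+9/13x = −1+4/13x ⇒ -5/13x=2 ⇒ x=2/(-5/13)=-5.2000
Confirm numerically:
  x=-5.067: |R|=0.98001 <1
  x=-4.465: |R|=0.88091 <1
  x=-3.917: |R|=0.77623 <1
  x=-5.552: |R|=1.04999 >1
  x=-5.453: |R|=1.03634 >1
So |R|<1 on (-5.2000, 0).

z* = -5.2000.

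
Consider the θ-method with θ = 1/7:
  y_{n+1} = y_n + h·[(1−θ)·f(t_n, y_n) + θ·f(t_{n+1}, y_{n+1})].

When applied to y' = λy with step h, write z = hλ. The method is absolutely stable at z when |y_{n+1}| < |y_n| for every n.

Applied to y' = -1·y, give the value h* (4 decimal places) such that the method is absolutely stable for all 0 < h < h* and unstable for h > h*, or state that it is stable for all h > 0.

Test eqn y'=λy, z=hλ:
  y_{n+1} = y_n + z·[6/7·y_n + 1/7·y_{n+1}] ⇒ (1 − 1/7z)y_{n+1} = (1 + 6/7z)y_n
  Hence R(z) = (1 + 6/7z)/(1 − 1/7z).

Boundary: |R(x)|=1, x<0.
x=-0.95: |R|=0.1635
R=−1: 1+6/7x = −1+1/7x ⇒ -5/7x=2 ⇒ x=2/(-5/7)=-2.8000
Confirm numerically:
  x=-2.494: |R|=0.83885 <1
  x=-2.103: |R|=0.61716 <1
  x=-1.866: |R|=0.47327 <1
  x=-3.235: |R|=1.21251 >1
  x=-3.152: |R|=1.17336 >1
  x=-2.848: |R|=1.02437 >1
So |R|<1 on (-2.8000, 0).

(-2.8000,0); λ=-1 ⇒ h* = (14/5)/1 = 2.8000.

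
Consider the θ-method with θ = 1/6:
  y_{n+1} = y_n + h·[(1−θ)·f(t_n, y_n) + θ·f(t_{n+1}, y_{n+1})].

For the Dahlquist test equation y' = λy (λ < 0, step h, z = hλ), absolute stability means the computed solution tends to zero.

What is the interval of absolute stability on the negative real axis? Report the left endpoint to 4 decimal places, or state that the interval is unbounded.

Set f=λy, z=hλ:
  y_{n+1} = y_n + z·[5/6·y_n + 1/6·y_{n+1}] ⇒ (1 − 1/6z)y_{n+1} = (1 + 5/6z)y_n
  so R(z) = (1 + 5/6z)/(1 − 1/6z).

Find x<0 with |R(x)|<1.
x=-1.5: |R|=0.2000
R=−1: 1+5/6x = −1+1/6x ⇒ -2/3x=2 ⇒ x=2/(-2/3)=-3.0000
Confirm numerically:
  x=-2.805: |R|=0.91141 <1
  x=-2.540: |R|=0.78454 <1
  x=-2.283: |R|=0.65375 <1
  x=-1.492: |R|=0.19487 <1
  x=-3.063: |R|=1.02781 >1
  x=-3.028: |R|=1.01241 >1
  x=-3.027: |R|=1.01196 >1
So |R|<1 on (-3.0000, 0).

(-3.0000, 0).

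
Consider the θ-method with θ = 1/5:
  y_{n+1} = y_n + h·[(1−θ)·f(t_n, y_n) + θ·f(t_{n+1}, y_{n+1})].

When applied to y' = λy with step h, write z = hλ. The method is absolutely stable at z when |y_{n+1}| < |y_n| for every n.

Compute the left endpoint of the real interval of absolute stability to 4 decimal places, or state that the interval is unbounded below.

left endpoint -3.3333.

On y'=λy, z=hλ:
  y_{n+1} = y_n + z·[4/5·y_n + 1/5·y_{n+1}] ⇒ (1 − 1/5z)y_{n+1} = (1 + 4/5z)y_n
  ⇒ R(z) = (1 + 4/5z)/(1 − 1/5z).

Boundary: |R(x)|=1, x<0.
x=-0.8: |R|=0.3103
R=−1: 1+4/5x = −1+1/5x ⇒ -3/5x=2 ⇒ x=2/(-3/5)=-3.3333
Confirm numerically:
  x=-2.847: |R|=0.81407 <1
  x=-2.374: |R|=0.60971 <1
  x=-1.925: |R|=0.38989 <1
  x=-3.874: |R|=1.18278 >1
  x=-3.511: |R|=1.06262 >1
  x=-3.373: |R|=1.01421 >1
Interval (-3.3333, 0).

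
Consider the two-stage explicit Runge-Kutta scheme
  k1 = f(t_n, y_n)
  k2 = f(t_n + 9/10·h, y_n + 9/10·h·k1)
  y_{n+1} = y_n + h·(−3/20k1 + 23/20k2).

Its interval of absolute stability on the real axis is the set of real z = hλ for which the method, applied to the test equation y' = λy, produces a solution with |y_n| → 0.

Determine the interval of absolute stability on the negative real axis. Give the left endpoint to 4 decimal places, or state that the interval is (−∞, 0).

(-0.9662, 0).

Test eqn y'=λy, z=hλ:
  k1=λy_n ⇒ h·k1=z·y_n;  k2=λ(1+9/10z)y_n ⇒ h·k2=z(1+9/10z)y_n
  y_{n+1}/y_n = 1 − 3/20z + 23/20z(1+9/10z) = 1 + z + 207/200z²
  R(z) = 1 + z + 207/200z².

Need |R(x)|<1, x<0.
x=-1.8: |R|=2.5534
R=1: x+207/200x²=0 ⇒ x=−200/207=-0.9662; min R=1−1/(4·207/200)=0.7585>−1
Confirm numerically:
  x=-0.651: |R|=0.78763 <1
  x=-0.616: |R|=0.77674 <1
  x=-0.586: |R|=0.76941 <1
  x=-0.555: |R|=0.76381 <1
  x=-1.560: |R|=1.95878 >1
  x=-1.538: |R|=1.91023 >1
  x=-1.049: |R|=1.08992 >1
Interval (-0.9662, 0).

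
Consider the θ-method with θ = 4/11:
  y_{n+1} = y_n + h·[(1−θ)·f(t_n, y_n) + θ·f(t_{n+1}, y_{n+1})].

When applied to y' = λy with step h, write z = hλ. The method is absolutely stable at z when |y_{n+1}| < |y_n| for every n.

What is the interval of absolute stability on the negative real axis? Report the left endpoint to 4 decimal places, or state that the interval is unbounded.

With y'=λy (z=hλ):
  y_{n+1} = y_n + z·[7/11·y_n + 4/11·y_{n+1}] ⇒ (1 − 4/11z)y_{n+1} = (1 + 7/11z)y_n
  ⇒ R(z) = (1 + 7/11z)/(1 − 4/11z).

Need |R(x)|<1, x<0.
x=-0.98: |R|=0.2775
R=−1: 1+7/11x = −1+4/11x ⇒ -3/11x=2 ⇒ x=2/(-3/11)=-7.3333
Confirm numerically:
  x=-6.137: |R|=0.89904 <1
  x=-4.720: |R|=0.73762 <1
  x=-3.234: |R|=0.48621 <1
  x=-7.891: |R|=1.03931 >1
  x=-7.587: |R|=1.01840 >1
  x=-7.484: |R|=1.01104 >1
So |R|<1 on (-7.3333, 0).

z∈(-7.3333,0).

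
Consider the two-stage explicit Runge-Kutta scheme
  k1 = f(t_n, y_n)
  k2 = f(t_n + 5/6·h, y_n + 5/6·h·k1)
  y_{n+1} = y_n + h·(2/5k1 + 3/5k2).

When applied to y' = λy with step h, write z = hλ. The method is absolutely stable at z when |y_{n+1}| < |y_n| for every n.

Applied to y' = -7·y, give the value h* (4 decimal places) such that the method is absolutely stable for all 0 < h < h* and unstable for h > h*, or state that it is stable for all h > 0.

(-2.0000,0); λ=-7 ⇒ h* = (2)/7 = 0.2857.

Test eqn y'=λy, z=hλ:
  k1=λy_n ⇒ h·k1=z·y_n;  k2=λ(1+5/6z)y_n ⇒ h·k2=z(1+5/6z)y_n
  y_{n+1}/y_n = 1 + 2/5z + 3/5z(1+5/6z) = 1 + z + 1/2z²
  R(z) = 1 + z + 1/2z².

Solve |R(x)|<1 on ℝ⁻.
x=-1.46: |R|=0.6058
R=1: x+1/2x²=0 ⇒ x=−2=-2.0000; min R=1−1/(4·1/2)=0.5000>−1
Confirm numerically:
  x=-1.962: |R|=0.96272 <1
  x=-1.425: |R|=0.59031 <1
  x=-1.142: |R|=0.51008 <1
  x=-2.525: |R|=1.66281 >1
  x=-2.268: |R|=1.30391 >1
So |R|<1 on (-2.0000, 0).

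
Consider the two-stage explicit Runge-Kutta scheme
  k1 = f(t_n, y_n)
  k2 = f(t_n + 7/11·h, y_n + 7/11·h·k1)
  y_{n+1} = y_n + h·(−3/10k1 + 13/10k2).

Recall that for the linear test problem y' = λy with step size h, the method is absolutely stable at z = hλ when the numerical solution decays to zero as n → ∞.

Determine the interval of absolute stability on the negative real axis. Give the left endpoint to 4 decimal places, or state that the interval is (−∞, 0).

Set f=λy, z=hλ:
  k1=λy_n ⇒ h·k1=z·y_n;  k2=λ(1+7/11z)y_n ⇒ h·k2=z(1+7/11z)y_n
  y_{n+1}/y_n = 1 − 3/10z + 13/10z(1+7/11z) = 1 + z + 91/110z²
  Hence R(z) = 1 + z + 91/110z².

Find x<0 with |R(x)|<1.
x=-0.64: |R|=0.6989
R=1: x+91/110x²=0 ⇒ x=−110/91=-1.2088; min R=1−1/(4·91/110)=0.6978>−1
Confirm numerically:
  x=-1.088: |R|=0.89128 <1
  x=-0.919: |R|=0.77968 <1
  x=-0.724: |R|=0.70964 <1
  x=-1.793: |R|=1.86656 >1
  x=-1.632: |R|=1.57138 >1
  x=-1.285: |R|=1.08101 >1
Stable set (-1.2088, 0).

z∈(-1.2088,0).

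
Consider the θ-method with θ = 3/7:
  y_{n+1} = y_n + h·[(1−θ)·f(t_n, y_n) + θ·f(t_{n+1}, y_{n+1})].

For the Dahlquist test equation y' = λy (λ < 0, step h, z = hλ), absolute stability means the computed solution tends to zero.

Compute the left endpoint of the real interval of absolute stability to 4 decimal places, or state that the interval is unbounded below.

With y'=λy (z=hλ):
  y_{n+1} = y_n + z·[4/7·y_n + 3/7·y_{n+1}] ⇒ (1 − 3/7z)y_{n+1} = (1 + 4/7z)y_n
  Hence R(z) = (1 + 4/7z)/(1 − 3/7z).

Need |R(x)|<1, x<0.
x=-0.57: |R|=0.5419
R=−1: 1+4/7x = −1+3/7x ⇒ -1/7x=2 ⇒ x=2/(-1/7)=-14.0000
Confirm numerically:
  x=-11.426: |R|=0.93764 <1
  x=-11.109: |R|=0.92831 <1
  x=-9.948: |R|=0.89002 <1
  x=-6.322: |R|=0.70431 <1
  x=-14.511: |R|=1.01011 >1
  x=-14.088: |R|=1.00179 >1
  x=-14.066: |R|=1.00134 >1
Interval (-14.0000, 0).

z* = -14.0000.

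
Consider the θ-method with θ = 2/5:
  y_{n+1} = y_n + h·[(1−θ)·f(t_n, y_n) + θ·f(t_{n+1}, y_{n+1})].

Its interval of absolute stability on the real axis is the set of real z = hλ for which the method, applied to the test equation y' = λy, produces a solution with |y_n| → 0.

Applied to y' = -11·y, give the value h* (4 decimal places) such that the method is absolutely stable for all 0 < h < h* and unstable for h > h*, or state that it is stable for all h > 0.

Test eqn y'=λy, z=hλ:
  y_{n+1} = y_n + z·[3/5·y_n + 2/5·y_{n+1}] ⇒ (1 − 2/5z)y_{n+1} = (1 + 3/5z)y_n
  Hence R(z) = (1 + 3/5z)/(1 − 2/5z).

Solve |R(x)|<1 on ℝ⁻.
x=-1.77: |R|=0.0363
R=−1: 1+3/5x = −1+2/5x ⇒ -1/5x=2 ⇒ x=2/(-1/5)=-10.0000
Confirm numerically:
  x=-8.775: |R|=0.94568 <1
  x=-7.812: |R|=0.89391 <1
  x=-7.759: |R|=0.89078 <1
  x=-4.325: |R|=0.58425 <1
  x=-10.110: |R|=1.00436 >1
  x=-10.084: |R|=1.00334 >1
  x=-10.048: |R|=1.00191 >1
Stable set (-10.0000, 0).

(-10.0000,0); λ=-11 ⇒ h* = (10)/11 = 0.9091.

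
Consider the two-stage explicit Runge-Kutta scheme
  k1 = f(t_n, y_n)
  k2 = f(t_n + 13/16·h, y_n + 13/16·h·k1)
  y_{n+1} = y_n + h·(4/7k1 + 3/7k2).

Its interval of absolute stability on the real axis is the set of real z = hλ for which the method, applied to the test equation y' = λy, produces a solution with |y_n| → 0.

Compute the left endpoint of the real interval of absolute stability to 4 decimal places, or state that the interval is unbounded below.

Set f=λy, z=hλ:
  k1=λy_n ⇒ h·k1=z·y_n;  k2=λ(1+13/16z)y_n ⇒ h·k2=z(1+13/16z)y_n
  y_{n+1}/y_n = 1 + 4/7z + 3/7z(1+13/16z) = 1 + z + 39/112z²
  ⇒ R(z) = 1 + z + 39/112z².

Find x<0 with |R(x)|<1.
x=-0.91: |R|=0.3784
R=1: x+39/112x²=0 ⇒ x=−112/39=-2.8718; min R=1−1/(4·39/112)=0.2821>−1
Confirm numerically:
  x=-2.005: |R|=0.39483 <1
  x=-1.541: |R|=0.28590 <1
  x=-1.437: |R|=0.28205 <1
  x=-3.175: |R|=1.33522 >1
  x=-3.084: |R|=1.22789 >1
Stable set (-2.8718, 0).

z* = -2.8718.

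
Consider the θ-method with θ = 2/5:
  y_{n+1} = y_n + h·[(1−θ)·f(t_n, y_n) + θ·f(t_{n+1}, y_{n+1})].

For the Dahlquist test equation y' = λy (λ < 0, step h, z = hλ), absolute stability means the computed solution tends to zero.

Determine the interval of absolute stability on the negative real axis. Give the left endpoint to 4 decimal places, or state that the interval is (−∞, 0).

Set f=λy, z=hλ:
  y_{n+1} = y_n + z·[3/5·y_n + 2/5·y_{n+1}] ⇒ (1 − 2/5z)y_{n+1} = (1 + 3/5z)y_n
  so R(z) = (1 + 3/5z)/(1 − 2/5z).

Solve |R(x)|<1 on ℝ⁻.
x=-0.66: |R|=0.4778
R=−1: 1+3/5x = −1+2/5x ⇒ -1/5x=2 ⇒ x=2/(-1/5)=-10.0000
Confirm numerically:
  x=-8.487: |R|=0.93115 <1
  x=-5.461: |R|=0.71492 <1
  x=-5.402: |R|=0.70906 <1
  x=-5.324: |R|=0.70118 <1
  x=-10.572: |R|=1.02188 >1
  x=-10.463: |R|=1.01786 >1
  x=-10.285: |R|=1.01115 >1
Stable set (-10.0000, 0).

(-10.0000, 0).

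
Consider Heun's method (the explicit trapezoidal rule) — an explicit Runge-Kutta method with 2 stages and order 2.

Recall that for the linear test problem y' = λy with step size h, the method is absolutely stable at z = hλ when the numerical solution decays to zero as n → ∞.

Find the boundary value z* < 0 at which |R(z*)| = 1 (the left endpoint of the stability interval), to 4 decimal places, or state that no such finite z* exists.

z* = -2.0000.

On y'=λy, z=hλ:
  order 2, 2-stage ⇒ R(z)=1+z+z^2/2
  (e.g. R(-1.75)=0.78125, |R|=0.78125)

Find x<0 with |R(x)|<1.
x=-1.75: |R|=0.7812
|R(-2.25)|=1.2812 |R(-1.36)|=0.5648 |R(-0.74)|=0.5338
Bisect:
  x_lo=-2.5316 |R|=1.6729  x_hi=-0.0750 |R|=0.9278
  mid=-1.30332 |R|=0.54600 →hi
  mid=-1.91745 |R|=0.92086 →hi
  mid=-2.22452 |R|=1.24973 →lo
  mid=-2.07099 |R|=1.07351 →lo
  mid=-1.99422 |R|=0.99424 →hi
  mid=-2.03261 |R|=1.03314 →lo
  mid=-2.01341 |R|=1.01350 →lo
  ...
  [-2.00007,-1.99992] ⇒ x*=-2.0000
Interval (-2.0000, 0).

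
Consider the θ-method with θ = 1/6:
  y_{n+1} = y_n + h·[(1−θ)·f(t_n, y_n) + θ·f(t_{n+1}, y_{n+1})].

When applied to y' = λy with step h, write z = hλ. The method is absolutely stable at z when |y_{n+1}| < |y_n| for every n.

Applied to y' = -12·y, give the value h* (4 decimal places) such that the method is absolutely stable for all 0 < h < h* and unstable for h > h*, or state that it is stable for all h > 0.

(-3.0000,0); λ=-12 ⇒ h* = (3)/12 = 0.2500.

Set f=λy, z=hλ:
  y_{n+1} = y_n + z·[5/6·y_n + 1/6·y_{n+1}] ⇒ (1 − 1/6z)y_{n+1} = (1 + 5/6z)y_n
  so R(z) = (1 + 5/6z)/(1 − 1/6z).

Find x<0 with |R(x)|<1.
x=-1.09: |R|=0.0776
R=−1: 1+5/6x = −1+1/6x ⇒ -2/3x=2 ⇒ x=2/(-2/3)=-3.0000
Confirm numerically:
  x=-2.961: |R|=0.98259 <1
  x=-2.062: |R|=0.53461 <1
  x=-1.369: |R|=0.11467 <1
  x=-1.264: |R|=0.04405 <1
  x=-3.421: |R|=1.17875 >1
  x=-3.040: |R|=1.01770 >1
So |R|<1 on (-3.0000, 0).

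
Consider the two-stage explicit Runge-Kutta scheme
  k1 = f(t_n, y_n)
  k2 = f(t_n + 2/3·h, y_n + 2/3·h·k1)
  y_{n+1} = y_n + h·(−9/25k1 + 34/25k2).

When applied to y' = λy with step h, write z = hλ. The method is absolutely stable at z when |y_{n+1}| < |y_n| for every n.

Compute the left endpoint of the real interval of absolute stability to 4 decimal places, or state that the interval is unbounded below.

On y'=λy, z=hλ:
  k1=λy_n ⇒ h·k1=z·y_n;  k2=λ(1+2/3z)y_n ⇒ h·k2=z(1+2/3z)y_n
  y_{n+1}/y_n = 1 − 9/25z + 34/25z(1+2/3z) = 1 + z + 68/75z²
  so R(z) = 1 + z + 68/75z².

Boundary: |R(x)|=1, x<0.
x=-0.87: |R|=0.8163
R=1: x+68/75x²=0 ⇒ x=−75/68=-1.1029; min R=1−1/(4·68/75)=0.7243>−1
Confirm numerically:
  x=-1.059: |R|=0.95781 <1
  x=-0.935: |R|=0.85763 <1
  x=-0.568: |R|=0.72451 <1
  x=-0.510: |R|=0.72582 <1
  x=-1.679: |R|=1.87693 >1
  x=-1.221: |R|=1.13070 >1
  x=-1.205: |R|=1.11150 >1
So |R|<1 on (-1.1029, 0).

left endpoint -1.1029.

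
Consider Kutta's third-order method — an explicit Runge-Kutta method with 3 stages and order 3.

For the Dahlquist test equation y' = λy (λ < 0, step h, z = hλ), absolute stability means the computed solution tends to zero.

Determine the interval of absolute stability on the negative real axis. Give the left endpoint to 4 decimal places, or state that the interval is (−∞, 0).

(-2.5127, 0).

Test eqn y'=λy, z=hλ:
  order 3, 3-stage ⇒ R(z)=1+z+z^2/2+z^3/6
  (e.g. R(-1.19)=0.23719, |R|=0.23719)

Boundary: |R(x)|=1, x<0.
x=-1.19: |R|=0.2372
|R(-2.32)|=0.7100 |R(-1.73)|=0.0965 |R(-1.31)|=0.1734
Bisect:
  x_lo=-3.1081 |R|=2.2823  x_hi=-0.0962 |R|=0.9083
  mid=-1.60215 |R|=0.00413 →hi
  mid=-2.35515 |R|=0.75901 →hi
  mid=-2.73165 |R|=1.39791 →lo
  mid=-2.54340 |R|=1.05112 →lo
  mid=-2.44927 |R|=0.89865 →hi
  mid=-2.49634 |R|=0.97322 →hi
  mid=-2.51987 |R|=1.01175 →lo
  ...
  [-2.51288,-2.51270] ⇒ x*=-2.5127
So |R|<1 on (-2.5127, 0).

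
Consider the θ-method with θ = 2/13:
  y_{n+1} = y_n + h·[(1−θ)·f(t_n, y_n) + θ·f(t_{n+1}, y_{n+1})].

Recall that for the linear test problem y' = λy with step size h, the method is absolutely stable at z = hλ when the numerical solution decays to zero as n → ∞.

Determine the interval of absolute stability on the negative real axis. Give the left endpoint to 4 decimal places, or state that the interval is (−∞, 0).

z∈(-2.8889,0).

Test eqn y'=λy, z=hλ:
  y_{n+1} = y_n + z·[11/13·y_n + 2/13·y_{n+1}] ⇒ (1 − 2/13z)y_{n+1} = (1 + 11/13z)y_n
  Hence R(z) = (1 + 11/13z)/(1 − 2/13z).

Find x<0 with |R(x)|<1.
x=-0.39: |R|=0.6321
R=−1: 1+11/13x = −1+2/13x ⇒ -9/13x=2 ⇒ x=2/(-9/13)=-2.8889
Confirm numerically:
  x=-2.694: |R|=0.90461 <1
  x=-2.395: |R|=0.75014 <1
  x=-1.438: |R|=0.17750 <1
  x=-3.283: |R|=1.18128 >1
  x=-2.974: |R|=1.04043 >1
Interval (-2.8889, 0).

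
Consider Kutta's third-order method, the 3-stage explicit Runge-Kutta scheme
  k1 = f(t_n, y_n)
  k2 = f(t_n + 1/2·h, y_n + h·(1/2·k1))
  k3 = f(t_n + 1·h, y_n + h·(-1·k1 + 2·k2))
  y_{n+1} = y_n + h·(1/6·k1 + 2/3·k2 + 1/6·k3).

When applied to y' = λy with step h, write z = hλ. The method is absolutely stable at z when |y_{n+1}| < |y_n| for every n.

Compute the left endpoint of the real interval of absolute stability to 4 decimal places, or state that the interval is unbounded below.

z* = -2.5127.

Set f=λy, z=hλ:
  order 3, 3-stage ⇒ R(z)=1+z+z^2/2+z^3/6
  (e.g. R(-1.61)=-0.00950, |R|=0.00950)

Need |R(x)|<1, x<0.
x=-1.61: |R|=0.0095
|R(-1.79)|=0.1438 |R(-1.61)|=0.0095 |R(-0.63)|=0.5268
Bisect:
  x_lo=-2.8918 |R|=1.7410  x_hi=-0.2530 |R|=0.7763
  mid=-1.57240 |R|=0.01588 →hi
  mid=-2.23209 |R|=0.59444 →hi
  mid=-2.56194 |R|=1.08274 →lo
  mid=-2.39702 |R|=0.81959 →hi
  mid=-2.47948 |R|=0.94613 →hi
  mid=-2.52071 |R|=1.01314 →lo
  mid=-2.50009 |R|=0.97932 →hi
  mid=-2.51040 |R|=0.99615 →hi
  mid=-2.51556 |R|=1.00463 →lo
  mid=-2.51298 |R|=1.00038 →lo
  ...
  [-2.51282,-2.51266] ⇒ x*=-2.5127
Interval (-2.5127, 0).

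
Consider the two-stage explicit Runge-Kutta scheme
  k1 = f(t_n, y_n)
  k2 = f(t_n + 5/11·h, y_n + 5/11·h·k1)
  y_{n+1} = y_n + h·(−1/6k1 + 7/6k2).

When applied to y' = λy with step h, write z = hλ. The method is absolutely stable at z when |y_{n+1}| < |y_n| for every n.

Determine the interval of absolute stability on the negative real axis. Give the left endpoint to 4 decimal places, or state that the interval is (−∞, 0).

(-1.8857, 0).

On y'=λy, z=hλ:
  k1=λy_n ⇒ h·k1=z·y_n;  k2=λ(1+5/11z)y_n ⇒ h·k2=z(1+5/11z)y_n
  y_{n+1}/y_n = 1 − 1/6z + 7/6z(1+5/11z) = 1 + z + 35/66z²
  ⇒ R(z) = 1 + z + 35/66z².

Solve |R(x)|<1 on ℝ⁻.
x=-1.37: |R|=0.6253
R=1: x+35/66x²=0 ⇒ x=−66/35=-1.8857; min R=1−1/(4·35/66)=0.5286>−1
Confirm numerically:
  x=-1.224: |R|=0.57049 <1
  x=-1.200: |R|=0.56364 <1
  x=-1.027: |R|=0.53233 <1
  x=-0.773: |R|=0.54387 <1
  x=-2.095: |R|=1.23251 >1
  x=-1.939: |R|=1.05479 >1
So |R|<1 on (-1.8857, 0).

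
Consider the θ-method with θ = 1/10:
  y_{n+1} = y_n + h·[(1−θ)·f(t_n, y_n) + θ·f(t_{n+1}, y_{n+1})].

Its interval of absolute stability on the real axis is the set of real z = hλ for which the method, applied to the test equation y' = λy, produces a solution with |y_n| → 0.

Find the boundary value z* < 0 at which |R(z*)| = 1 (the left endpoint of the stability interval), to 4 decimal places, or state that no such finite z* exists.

Test eqn y'=λy, z=hλ:
  y_{n+1} = y_n + z·[9/10·y_n + 1/10·y_{n+1}] ⇒ (1 − 1/10z)y_{n+1} = (1 + 9/10z)y_n
  Hence R(z) = (1 + 9/10z)/(1 − 1/10z).

Boundary: |R(x)|=1, x<0.
x=-0.64: |R|=0.3985
R=−1: 1+9/10x = −1+1/10x ⇒ -4/5x=2 ⇒ x=2/(-4/5)=-2.5000
Confirm numerically:
  x=-2.400: |R|=0.93548 <1
  x=-2.382: |R|=0.92376 <1
  x=-2.320: |R|=0.88312 <1
  x=-1.328: |R|=0.17232 <1
  x=-3.049: |R|=1.33658 >1
  x=-2.793: |R|=1.18323 >1
Stable set (-2.5000, 0).

left endpoint -2.5000.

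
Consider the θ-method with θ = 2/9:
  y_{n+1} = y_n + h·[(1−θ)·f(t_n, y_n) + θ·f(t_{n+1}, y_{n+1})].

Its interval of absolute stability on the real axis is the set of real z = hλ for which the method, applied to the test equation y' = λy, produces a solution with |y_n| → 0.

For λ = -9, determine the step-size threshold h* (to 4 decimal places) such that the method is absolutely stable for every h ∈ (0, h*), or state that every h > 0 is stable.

(-3.6000,0); λ=-9 ⇒ h* = (18/5)/9 = 0.4000.

With y'=λy (z=hλ):
  y_{n+1} = y_n + z·[7/9·y_n + 2/9·y_{n+1}] ⇒ (1 − 2/9z)y_{n+1} = (1 + 7/9z)y_n
  ⇒ R(z) = (1 + 7/9z)/(1 − 2/9z).

Find x<0 with |R(x)|<1.
x=-0.78: |R|=0.3352
R=−1: 1+7/9x = −1+2/9x ⇒ -5/9x=2 ⇒ x=2/(-5/9)=-3.6000
Confirm numerically:
  x=-3.207: |R|=0.87252 <1
  x=-2.241: |R|=0.49599 <1
  x=-1.570: |R|=0.16392 <1
  x=-1.451: |R|=0.09721 <1
  x=-3.950: |R|=1.10355 >1
  x=-3.939: |R|=1.10043 >1
  x=-3.708: |R|=1.03289 >1
Interval (-3.6000, 0).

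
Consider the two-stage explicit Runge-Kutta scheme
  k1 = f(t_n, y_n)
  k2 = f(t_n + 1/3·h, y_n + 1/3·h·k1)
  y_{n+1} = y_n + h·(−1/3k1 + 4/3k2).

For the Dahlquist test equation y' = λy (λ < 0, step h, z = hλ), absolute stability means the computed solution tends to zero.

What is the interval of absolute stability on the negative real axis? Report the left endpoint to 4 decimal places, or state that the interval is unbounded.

z∈(-2.2500,0).

On y'=λy, z=hλ:
  k1=λy_n ⇒ h·k1=z·y_n;  k2=λ(1+1/3z)y_n ⇒ h·k2=z(1+1/3z)y_n
  y_{n+1}/y_n = 1 − 1/3z + 4/3z(1+1/3z) = 1 + z + 4/9z²
  R(z) = 1 + z + 4/9z².

Boundary: |R(x)|=1, x<0.
x=-1.68: |R|=0.5744
R=1: x+4/9x²=0 ⇒ x=−9/4=-2.2500; min R=1−1/(4·4/9)=0.4375>−1
Confirm numerically:
  x=-2.196: |R|=0.94730 <1
  x=-1.836: |R|=0.66218 <1
  x=-1.446: |R|=0.48330 <1
  x=-1.300: |R|=0.45111 <1
  x=-2.674: |R|=1.50390 >1
  x=-2.649: |R|=1.46976 >1
Interval (-2.2500, 0).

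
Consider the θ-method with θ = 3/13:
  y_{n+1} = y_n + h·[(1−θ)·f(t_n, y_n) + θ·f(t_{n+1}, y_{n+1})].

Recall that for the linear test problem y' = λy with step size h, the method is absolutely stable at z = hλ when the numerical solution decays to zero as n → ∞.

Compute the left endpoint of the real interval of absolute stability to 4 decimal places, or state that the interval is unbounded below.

On y'=λy, z=hλ:
  y_{n+1} = y_n + z·[10/13·y_n + 3/13·y_{n+1}] ⇒ (1 − 3/13z)y_{n+1} = (1 + 10/13z)y_n
  ⇒ R(z) = (1 + 10/13z)/(1 − 3/13z).

Find x<0 with |R(x)|<1.
x=-1.63: |R|=0.1845
R=−1: 1+10/13x = −1+3/13x ⇒ -7/13x=2 ⇒ x=2/(-7/13)=-3.7143
Confirm numerically:
  x=-3.200: |R|=0.84071 <1
  x=-3.049: |R|=0.78972 <1
  x=-2.039: |R|=0.38657 <1
  x=-4.312: |R|=1.16132 >1
  x=-4.224: |R|=1.13898 >1
  x=-3.949: |R|=1.06612 >1
So |R|<1 on (-3.7143, 0).

left endpoint -3.7143.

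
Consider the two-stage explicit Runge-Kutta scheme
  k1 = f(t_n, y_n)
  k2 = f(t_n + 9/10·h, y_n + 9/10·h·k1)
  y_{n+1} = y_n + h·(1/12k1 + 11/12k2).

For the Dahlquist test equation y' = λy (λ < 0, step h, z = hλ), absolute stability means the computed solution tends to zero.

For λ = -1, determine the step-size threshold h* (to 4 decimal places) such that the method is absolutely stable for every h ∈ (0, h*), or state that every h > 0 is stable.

(-1.2121,0); λ=-1 ⇒ h* = (40/33)/1 = 1.2121.

With y'=λy (z=hλ):
  k1=λy_n ⇒ h·k1=z·y_n;  k2=λ(1+9/10z)y_n ⇒ h·k2=z(1+9/10z)y_n
  y_{n+1}/y_n = 1 + 1/12z + 11/12z(1+9/10z) = 1 + z + 33/40z²
  Hence R(z) = 1 + z + 33/40z².

Find x<0 with |R(x)|<1.
x=-1.06: |R|=0.8670
R=1: x+33/40x²=0 ⇒ x=−40/33=-1.2121; min R=1−1/(4·33/40)=0.6970>−1
Confirm numerically:
  x=-0.991: |R|=0.81922 <1
  x=-0.953: |R|=0.79627 <1
  x=-0.876: |R|=0.75709 <1
  x=-0.790: |R|=0.72488 <1
  x=-1.599: |R|=1.51036 >1
  x=-1.404: |R|=1.22225 >1
So |R|<1 on (-1.2121, 0).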